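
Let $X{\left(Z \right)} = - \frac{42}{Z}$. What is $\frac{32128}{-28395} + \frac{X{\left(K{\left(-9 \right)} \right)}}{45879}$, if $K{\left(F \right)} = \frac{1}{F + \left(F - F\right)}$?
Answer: $- \frac{487755734}{434244735} \approx -1.1232$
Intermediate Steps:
$K{\left(F \right)} = \frac{1}{F}$ ($K{\left(F \right)} = \frac{1}{F + 0} = \frac{1}{F}$)
$\frac{32128}{-28395} + \frac{X{\left(K{\left(-9 \right)} \right)}}{45879} = \frac{32128}{-28395} + \frac{\left(-42\right) \frac{1}{\frac{1}{-9}}}{45879} = 32128 \left(- \frac{1}{28395}\right) + - \frac{42}{- \frac{1}{9}} \cdot \frac{1}{45879} = - \frac{32128}{28395} + \left(-42\right) \left(-9\right) \frac{1}{45879} = - \frac{32128}{28395} + 378 \cdot \frac{1}{45879} = - \frac{32128}{28395} + \frac{126}{15293} = - \frac{487755734}{434244735}$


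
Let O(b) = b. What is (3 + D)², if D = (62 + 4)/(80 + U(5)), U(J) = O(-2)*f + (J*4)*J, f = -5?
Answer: 101124/9025 ≈ 11.205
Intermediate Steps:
U(J) = 10 + 4*J² (U(J) = -2*(-5) + (J*4)*J = 10 + (4*J)*J = 10 + 4*J²)
D = 33/95 (D = (62 + 4)/(80 + (10 + 4*5²)) = 66/(80 + (10 + 4*25)) = 66/(80 + (10 + 100)) = 66/(80 + 110) = 66/190 = 66*(1/190) = 33/95 ≈ 0.34737)
(3 + D)² = (3 + 33/95)² = (318/95)² = 101124/9025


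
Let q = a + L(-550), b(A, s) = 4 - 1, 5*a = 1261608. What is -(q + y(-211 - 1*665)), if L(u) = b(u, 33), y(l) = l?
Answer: -1257243/5 ≈ -2.5145e+5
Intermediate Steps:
a = 1261608/5 (a = (⅕)*1261608 = 1261608/5 ≈ 2.5232e+5)
b(A, s) = 3
L(u) = 3
q = 1261623/5 (q = 1261608/5 + 3 = 1261623/5 ≈ 2.5232e+5)
-(q + y(-211 - 1*665)) = -(1261623/5 + (-211 - 1*665)) = -(1261623/5 + (-211 - 665)) = -(1261623/5 - 876) = -1*1257243/5 = -1257243/5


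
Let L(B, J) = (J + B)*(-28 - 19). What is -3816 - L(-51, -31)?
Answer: -7670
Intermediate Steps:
L(B, J) = -47*B - 47*J (L(B, J) = (B + J)*(-47) = -47*B - 47*J)
-3816 - L(-51, -31) = -3816 - (-47*(-51) - 47*(-31)) = -3816 - (2397 + 1457) = -3816 - 1*3854 = -3816 - 3854 = -7670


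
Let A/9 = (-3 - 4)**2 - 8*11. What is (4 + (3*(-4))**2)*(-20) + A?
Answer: -3311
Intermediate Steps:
A = -351 (A = 9*((-3 - 4)**2 - 8*11) = 9*((-7)**2 - 88) = 9*(49 - 88) = 9*(-39) = -351)
(4 + (3*(-4))**2)*(-20) + A = (4 + (3*(-4))**2)*(-20) - 351 = (4 + (-12)**2)*(-20) - 351 = (4 + 144)*(-20) - 351 = 148*(-20) - 351 = -2960 - 351 = -3311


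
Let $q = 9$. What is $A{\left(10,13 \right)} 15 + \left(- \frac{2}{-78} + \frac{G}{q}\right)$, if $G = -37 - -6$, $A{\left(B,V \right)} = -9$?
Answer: $- \frac{16195}{117} \approx -138.42$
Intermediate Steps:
$G = -31$ ($G = -37 + 6 = -31$)
$A{\left(10,13 \right)} 15 + \left(- \frac{2}{-78} + \frac{G}{q}\right) = \left(-9\right) 15 - \left(- \frac{1}{39} + \frac{31}{9}\right) = -135 - \frac{400}{117} = - \frac{16195}{117}$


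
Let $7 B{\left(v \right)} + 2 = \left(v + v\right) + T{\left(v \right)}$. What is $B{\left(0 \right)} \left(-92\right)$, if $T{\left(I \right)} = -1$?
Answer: $\frac{276}{7} \approx 39.429$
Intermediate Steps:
$B{\left(v \right)} = - \frac{3}{7} + \frac{2 v}{7}$ ($B{\left(v \right)} = - \frac{2}{7} + \frac{\left(v + v\right) - 1}{7} = - \frac{2}{7} + \frac{2 v - 1}{7} = - \frac{2}{7} + \frac{-1 + 2 v}{7} = - \frac{2}{7} + \left(- \frac{1}{7} + \frac{2 v}{7}\right) = - \frac{3}{7} + \frac{2 v}{7}$)
$B{\left(0 \right)} \left(-92\right) = \left(- \frac{3}{7} + \frac{2}{7} \cdot 0\right) \left(-92\right) = \left(- \frac{3}{7} + 0\right) \left(-92\right) = \left(- \frac{3}{7}\right) \left(-92\right) = \frac{276}{7}$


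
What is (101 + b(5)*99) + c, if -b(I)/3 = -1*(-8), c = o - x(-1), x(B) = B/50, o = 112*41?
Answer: 115851/50 ≈ 2317.0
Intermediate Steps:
o = 4592
x(B) = B/50 (x(B) = B*(1/50) = B/50)
c = 229601/50 (c = 4592 - (-1)/50 = 4592 - 1*(-1/50) = 4592 + 1/50 = 229601/50 ≈ 4592.0)
b(I) = -24 (b(I) = -(-3)*(-8) = -3*8 = -24)
(101 + b(5)*99) + c = (101 - 24*99) + 229601/50 = (101 - 2376) + 229601/50 = -2275 + 229601/50 = 115851/50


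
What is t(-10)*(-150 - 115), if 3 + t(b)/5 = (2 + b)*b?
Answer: -102025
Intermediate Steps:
t(b) = -15 + 5*b*(2 + b) (t(b) = -15 + 5*((2 + b)*b) = -15 + 5*(b*(2 + b)) = -15 + 5*b*(2 + b))
t(-10)*(-150 - 115) = (-15 + 5*(-10)² + 10*(-10))*(-150 - 115) = (-15 + 5*100 - 100)*(-265) = (-15 + 500 - 100)*(-265) = 385*(-265) = -102025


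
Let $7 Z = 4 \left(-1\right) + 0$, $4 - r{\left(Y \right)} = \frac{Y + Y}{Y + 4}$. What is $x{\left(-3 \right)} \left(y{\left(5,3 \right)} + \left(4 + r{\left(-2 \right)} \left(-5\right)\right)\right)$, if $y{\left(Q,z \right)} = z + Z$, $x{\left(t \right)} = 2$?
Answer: $- \frac{330}{7} \approx -47.143$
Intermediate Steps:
$r{\left(Y \right)} = 4 - \frac{2 Y}{4 + Y}$ ($r{\left(Y \right)} = 4 - \frac{Y + Y}{Y + 4} = 4 - \frac{2 Y}{4 + Y}$)
$Z = - \frac{4}{7}$ ($Z = \frac{4 \left(-1\right) + 0}{7} = \frac{-4 + 0}{7} = \frac{1}{7} \left(-4\right) = - \frac{4}{7} \approx -0.57143$)
$y{\left(Q,z \right)} = - \frac{4}{7} + z$ ($y{\left(Q,z \right)} = z - \frac{4}{7} = - \frac{4}{7} + z$)
$x{\left(-3 \right)} \left(y{\left(5,3 \right)} + \left(4 + r{\left(-2 \right)} \left(-5\right)\right)\right) = 2 \left(\left(- \frac{4}{7} + 3\right) + \left(4 + \frac{2 \left(8 - 2\right)}{4 - 2} \left(-5\right)\right)\right) = 2 \left(\frac{17}{7} + \left(4 + 2 \cdot \frac{1}{2} \cdot 6 \left(-5\right)\right)\right) = 2 \left(\frac{17}{7} + \left(4 + 6 \left(-5\right)\right)\right) = 2 \left(\frac{17}{7} + \left(4 - 30\right)\right) = 2 \left(\frac{17}{7} - 26\right) = 2 \left(- \frac{165}{7}\right) = - \frac{330}{7}$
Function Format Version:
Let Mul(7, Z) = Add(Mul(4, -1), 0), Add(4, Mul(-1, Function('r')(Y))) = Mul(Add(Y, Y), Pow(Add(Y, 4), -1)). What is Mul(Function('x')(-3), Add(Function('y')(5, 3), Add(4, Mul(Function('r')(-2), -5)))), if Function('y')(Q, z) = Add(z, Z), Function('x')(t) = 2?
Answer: Rational(-330, 7) ≈ -47.143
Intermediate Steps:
Function('r')(Y) = Add(4, Mul(-2, Y, Pow(Add(4, Y), -1))) (Function('r')(Y) = Add(4, Mul(-1, Mul(Add(Y, Y), Pow(Add(Y, 4), -1)))) = Add(4, Mul(-1, Mul(Mul(2, Y), Pow(Add(4, Y), -1)))) = Add(4, Mul(-1, Mul(2, Y, Pow(Add(4, Y), -1)))) = Add(4, Mul(-2, Y, Pow(Add(4, Y), -1))))
Z = Rational(-4, 7) (Z = Mul(Rational(1, 7), Add(Mul(4, -1), 0)) = Mul(Rational(1, 7), Add(-4, 0)) = Mul(Rational(1, 7), -4) = Rational(-4, 7) ≈ -0.57143)
Function('y')(Q, z) = Add(Rational(-4, 7), z) (Function('y')(Q, z) = Add(z, Rational(-4, 7)) = Add(Rational(-4, 7), z))
Mul(Function('x')(-3), Add(Function('y')(5, 3), Add(4, Mul(Function('r')(-2), -5)))) = Mul(2, Add(Add(Rational(-4, 7), 3), Add(4, Mul(Mul(2, Pow(Add(4, -2), -1), Add(8, -2)), -5)))) = Mul(2, Add(Rational(17, 7), Add(4, Mul(Mul(2, Pow(2, -1), 6), -5)))) = Mul(2, Add(Rational(17, 7), Add(4, Mul(Mul(2, Rational(1, 2), 6), -5)))) = Mul(2, Add(Rational(17, 7), Add(4, Mul(6, -5)))) = Mul(2, Add(Rational(17, 7), Add(4, -30))) = Mul(2, Add(Rational(17, 7), -26)) = Mul(2, Rational(-165, 7)) = Rational(-330, 7)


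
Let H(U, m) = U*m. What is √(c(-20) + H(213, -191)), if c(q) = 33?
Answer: 5*I*√1626 ≈ 201.62*I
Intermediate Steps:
√(c(-20) + H(213, -191)) = √(33 + 213*(-191)) = √(33 - 40683) = √(-40650) = 5*I*√1626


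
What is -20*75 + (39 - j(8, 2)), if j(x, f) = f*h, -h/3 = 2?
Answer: -1449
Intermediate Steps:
h = -6 (h = -3*2 = -6)
j(x, f) = -6*f (j(x, f) = f*(-6) = -6*f)
-20*75 + (39 - j(8, 2)) = -20*75 + (39 - (-6)*2) = -1500 + (39 - 1*(-12)) = -1500 + (39 + 12) = -1500 + 51 = -1449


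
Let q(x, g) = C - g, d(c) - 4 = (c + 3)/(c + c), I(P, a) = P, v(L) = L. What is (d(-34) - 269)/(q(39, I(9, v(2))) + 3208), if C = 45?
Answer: -17989/220592 ≈ -0.081549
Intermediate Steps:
d(c) = 4 + (3 + c)/(2*c) (d(c) = 4 + (c + 3)/(c + c) = 4 + (3 + c)/((2*c)) = 4 + (3 + c)*(1/(2*c)) = 4 + (3 + c)/(2*c))
q(x, g) = 45 - g
(d(-34) - 269)/(q(39, I(9, v(2))) + 3208) = ((3/2)*(1 + 3*(-34))/(-34) - 269)/((45 - 1*9) + 3208) = ((3/2)*(-1/34)*(1 - 102) - 269)/((45 - 9) + 3208) = ((3/2)*(-1/34)*(-101) - 269)/(36 + 3208) = (303/68 - 269)/3244 = -17989/68*1/3244 = -17989/220592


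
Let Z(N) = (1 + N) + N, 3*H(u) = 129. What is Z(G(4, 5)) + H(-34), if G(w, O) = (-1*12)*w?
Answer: -52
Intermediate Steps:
H(u) = 43 (H(u) = (⅓)*129 = 43)
G(w, O) = -12*w
Z(N) = 1 + 2*N
Z(G(4, 5)) + H(-34) = (1 + 2*(-12*4)) + 43 = (1 + 2*(-48)) + 43 = (1 - 96) + 43 = -95 + 43 = -52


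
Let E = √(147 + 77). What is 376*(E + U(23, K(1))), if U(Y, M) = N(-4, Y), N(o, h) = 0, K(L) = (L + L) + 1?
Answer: 1504*√14 ≈ 5627.5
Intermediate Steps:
K(L) = 1 + 2*L (K(L) = 2*L + 1 = 1 + 2*L)
U(Y, M) = 0
E = 4*√14 (E = √224 = 4*√14 ≈ 14.967)
376*(E + U(23, K(1))) = 376*(4*√14 + 0) = 376*(4*√14) = 1504*√14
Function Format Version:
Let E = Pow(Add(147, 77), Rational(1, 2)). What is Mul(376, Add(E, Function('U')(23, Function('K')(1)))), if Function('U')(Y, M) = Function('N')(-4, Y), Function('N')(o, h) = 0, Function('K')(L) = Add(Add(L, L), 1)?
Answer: Mul(1504, Pow(14, Rational(1, 2))) ≈ 5627.5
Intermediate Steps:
Function('K')(L) = Add(1, Mul(2, L)) (Function('K')(L) = Add(Mul(2, L), 1) = Add(1, Mul(2, L)))
Function('U')(Y, M) = 0
E = Mul(4, Pow(14, Rational(1, 2))) (E = Pow(224, Rational(1, 2)) = Mul(4, Pow(14, Rational(1, 2))) ≈ 14.967)
Mul(376, Add(E, Function('U')(23, Function('K')(1)))) = Mul(376, Add(Mul(4, Pow(14, Rational(1, 2))), 0)) = Mul(376, Mul(4, Pow(14, Rational(1, 2)))) = Mul(1504, Pow(14, Rational(1, 2)))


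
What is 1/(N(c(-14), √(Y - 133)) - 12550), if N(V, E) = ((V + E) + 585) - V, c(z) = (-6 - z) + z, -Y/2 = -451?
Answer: -11965/143160456 - √769/143160456 ≈ -8.3771e-5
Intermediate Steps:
Y = 902 (Y = -2*(-451) = 902)
c(z) = -6
N(V, E) = 585 + E (N(V, E) = ((E + V) + 585) - V = (585 + E + V) - V = 585 + E)
1/(N(c(-14), √(Y - 133)) - 12550) = 1/((585 + √(902 - 133)) - 12550) = 1/((585 + √769) - 12550) = 1/(-11965 + √769)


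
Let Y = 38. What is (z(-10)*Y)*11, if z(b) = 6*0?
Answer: 0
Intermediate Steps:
z(b) = 0
(z(-10)*Y)*11 = (0*38)*11 = 0*11 = 0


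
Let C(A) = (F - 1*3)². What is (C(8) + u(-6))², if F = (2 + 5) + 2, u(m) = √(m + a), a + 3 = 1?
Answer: 1288 + 144*I*√2 ≈ 1288.0 + 203.65*I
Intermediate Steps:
a = -2 (a = -3 + 1 = -2)
u(m) = √(-2 + m) (u(m) = √(m - 2) = √(-2 + m))
F = 9 (F = 7 + 2 = 9)
C(A) = 36 (C(A) = (9 - 1*3)² = (9 - 3)² = 6² = 36)
(C(8) + u(-6))² = (36 + √(-2 - 6))² = (36 + √(-8))² = (36 + 2*I*√2)²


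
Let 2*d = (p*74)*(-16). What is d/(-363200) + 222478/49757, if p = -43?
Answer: 4971087213/1129483900 ≈ 4.4012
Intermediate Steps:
d = 25456 (d = (-43*74*(-16))/2 = (-3182*(-16))/2 = (½)*50912 = 25456)
d/(-363200) + 222478/49757 = 25456/(-363200) + 222478/49757 = 25456*(-1/363200) + 222478*(1/49757) = -1591/22700 + 222478/49757 = 4971087213/1129483900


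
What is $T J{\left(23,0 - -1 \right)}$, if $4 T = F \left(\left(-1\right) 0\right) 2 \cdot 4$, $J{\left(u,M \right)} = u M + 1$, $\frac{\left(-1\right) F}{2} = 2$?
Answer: $0$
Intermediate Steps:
$F = -4$ ($F = \left(-2\right) 2 = -4$)
$J{\left(u,M \right)} = 1 + M u$ ($J{\left(u,M \right)} = M u + 1 = 1 + M u$)
$T = 0$ ($T = \frac{- 4 \left(\left(-1\right) 0\right) 2 \cdot 4}{4} = \frac{\left(-4\right) 0 \cdot 8}{4} = \frac{0 \cdot 8}{4} = \frac{1}{4} \cdot 0 = 0$)
$T J{\left(23,0 - -1 \right)} = 0 \left(1 + \left(0 - -1\right) 23\right) = 0 \left(1 + \left(0 + 1\right) 23\right) = 0 \left(1 + 1 \cdot 23\right) = 0 \left(1 + 23\right) = 0 \cdot 24 = 0$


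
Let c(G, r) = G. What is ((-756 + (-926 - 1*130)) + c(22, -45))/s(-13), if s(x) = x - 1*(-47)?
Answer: -895/17 ≈ -52.647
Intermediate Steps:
s(x) = 47 + x (s(x) = x + 47 = 47 + x)
((-756 + (-926 - 1*130)) + c(22, -45))/s(-13) = ((-756 + (-926 - 1*130)) + 22)/(47 - 13) = ((-756 + (-926 - 130)) + 22)/34 = ((-756 - 1056) + 22)*(1/34) = (-1812 + 22)*(1/34) = -1790*1/34 = -895/17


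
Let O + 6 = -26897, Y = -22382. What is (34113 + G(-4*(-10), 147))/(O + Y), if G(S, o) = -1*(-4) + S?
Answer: -34157/49285 ≈ -0.69305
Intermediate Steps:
G(S, o) = 4 + S
O = -26903 (O = -6 - 26897 = -26903)
(34113 + G(-4*(-10), 147))/(O + Y) = (34113 + (4 - 4*(-10)))/(-26903 - 22382) = (34113 + (4 + 40))/(-49285) = (34113 + 44)*(-1/49285) = 34157*(-1/49285) = -34157/49285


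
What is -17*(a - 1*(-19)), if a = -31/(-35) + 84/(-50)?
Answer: -54162/175 ≈ -309.50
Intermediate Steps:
a = -139/175 (a = -31*(-1/35) + 84*(-1/50) = 31/35 - 42/25 = -139/175 ≈ -0.79429)
-17*(a - 1*(-19)) = -17*(-139/175 - 1*(-19)) = -17*(-139/175 + 19) = -17*3186/175 = -54162/175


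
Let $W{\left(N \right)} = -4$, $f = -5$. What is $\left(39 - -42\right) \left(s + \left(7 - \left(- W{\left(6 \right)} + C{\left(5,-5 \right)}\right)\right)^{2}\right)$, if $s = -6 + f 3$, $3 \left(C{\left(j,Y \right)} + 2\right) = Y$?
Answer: $1899$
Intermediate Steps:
$C{\left(j,Y \right)} = -2 + \frac{Y}{3}$
$s = -21$ ($s = -6 - 15 = -21$)
$\left(39 - -42\right) \left(s + \left(7 - \left(- W{\left(6 \right)} + C{\left(5,-5 \right)}\right)\right)^{2}\right) = \left(39 - -42\right) \left(-21 + \left(7 - \left(2 - \frac{5}{3}\right)\right)^{2}\right) = \left(39 + 42\right) \left(-21 + \left(7 - \frac{1}{3}\right)^{2}\right) = 81 \left(-21 + \left(7 - \frac{1}{3}\right)^{2}\right) = 81 \left(-21 + \left(\frac{20}{3}\right)^{2}\right) = 81 \left(-21 + \frac{400}{9}\right) = 81 \cdot \frac{211}{9} = 1899$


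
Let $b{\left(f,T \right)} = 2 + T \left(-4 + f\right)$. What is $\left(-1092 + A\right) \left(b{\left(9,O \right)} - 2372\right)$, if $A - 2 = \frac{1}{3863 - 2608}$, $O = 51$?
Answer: $\frac{578642427}{251} \approx 2.3053 \cdot 10^{6}$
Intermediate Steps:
$A = \frac{2511}{1255}$ ($A = 2 + \frac{1}{3863 - 2608} = 2 + \frac{1}{1255} = \frac{2511}{1255} \approx 2.0008$)
$\left(-1092 + A\right) \left(b{\left(9,O \right)} - 2372\right) = \left(-1092 + \frac{2511}{1255}\right) \left(\left(2 - 204 + 51 \cdot 9\right) - 2372\right) = - \frac{1367949 \left(\left(2 - 204 + 459\right) - 2372\right)}{1255} = - \frac{1367949 \left(257 - 2372\right)}{1255} = \left(- \frac{1367949}{1255}\right) \left(-2115\right) = \frac{578642427}{251}$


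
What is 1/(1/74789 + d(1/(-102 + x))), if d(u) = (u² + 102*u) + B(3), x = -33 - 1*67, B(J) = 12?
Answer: 3051690356/35079447309 ≈ 0.086994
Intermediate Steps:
x = -100 (x = -33 - 67 = -100)
d(u) = 12 + u² + 102*u (d(u) = (u² + 102*u) + 12 = 12 + u² + 102*u)
1/(1/74789 + d(1/(-102 + x))) = 1/(1/74789 + (12 + (1/(-102 - 100))² + 102/(-102 - 100))) = 1/(1/74789 + (12 + (1/(-202))² + 102/(-202))) = 1/(1/74789 + (12 + (-1/202)² + 102*(-1/202))) = 1/(1/74789 + (12 + 1/40804 - 51/101)) = 1/(1/74789 + 469045/40804) = 1/(35079447309/3051690356) = 3051690356/35079447309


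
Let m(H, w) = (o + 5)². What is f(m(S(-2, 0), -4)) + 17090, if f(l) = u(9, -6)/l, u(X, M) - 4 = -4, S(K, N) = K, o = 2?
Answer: 17090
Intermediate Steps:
u(X, M) = 0 (u(X, M) = 4 - 4 = 0)
m(H, w) = 49 (m(H, w) = (2 + 5)² = 7² = 49)
f(l) = 0 (f(l) = 0/l = 0)
f(m(S(-2, 0), -4)) + 17090 = 0 + 17090 = 17090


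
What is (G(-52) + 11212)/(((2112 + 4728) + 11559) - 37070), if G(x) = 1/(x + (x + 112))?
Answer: -89697/149368 ≈ -0.60051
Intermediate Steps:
G(x) = 1/(112 + 2*x) (G(x) = 1/(x + (112 + x)) = 1/(112 + 2*x))
(G(-52) + 11212)/(((2112 + 4728) + 11559) - 37070) = (1/(2*(56 - 52)) + 11212)/(((2112 + 4728) + 11559) - 37070) = ((½)/4 + 11212)/((6840 + 11559) - 37070) = ((½)*(¼) + 11212)/(18399 - 37070) = (⅛ + 11212)/(-18671) = (89697/8)*(-1/18671) = -89697/149368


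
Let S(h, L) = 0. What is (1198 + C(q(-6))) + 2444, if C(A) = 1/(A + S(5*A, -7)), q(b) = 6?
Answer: 21853/6 ≈ 3642.2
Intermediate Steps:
C(A) = 1/A (C(A) = 1/(A + 0) = 1/A)
(1198 + C(q(-6))) + 2444 = (1198 + 1/6) + 2444 = 7189/6 + 2444 = 21853/6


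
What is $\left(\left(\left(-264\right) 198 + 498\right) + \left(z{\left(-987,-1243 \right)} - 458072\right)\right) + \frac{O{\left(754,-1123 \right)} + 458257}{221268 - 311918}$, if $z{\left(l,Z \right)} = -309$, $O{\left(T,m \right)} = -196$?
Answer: $- \frac{46246008811}{90650} \approx -5.1016 \cdot 10^{5}$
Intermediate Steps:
$\left(\left(\left(-264\right) 198 + 498\right) + \left(z{\left(-987,-1243 \right)} - 458072\right)\right) + \frac{O{\left(754,-1123 \right)} + 458257}{221268 - 311918} = \left(\left(\left(-264\right) 198 + 498\right) - 458381\right) + \frac{-196 + 458257}{221268 - 311918} = \left(\left(-52272 + 498\right) - 458381\right) + \frac{458061}{-90650} = \left(-51774 - 458381\right) + 458061 \left(- \frac{1}{90650}\right) = -510155 - \frac{458061}{90650} = - \frac{46246008811}{90650}$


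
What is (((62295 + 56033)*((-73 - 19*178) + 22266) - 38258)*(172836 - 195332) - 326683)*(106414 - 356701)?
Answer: 12532437336122580021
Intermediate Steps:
(((62295 + 56033)*((-73 - 19*178) + 22266) - 38258)*(172836 - 195332) - 326683)*(106414 - 356701) = ((118328*((-73 - 3382) + 22266) - 38258)*(-22496) - 326683)*(-250287) = ((118328*(-3455 + 22266) - 38258)*(-22496) - 326683)*(-250287) = ((118328*18811 - 38258)*(-22496) - 326683)*(-250287) = ((2225868008 - 38258)*(-22496) - 326683)*(-250287) = (2225829750*(-22496) - 326683)*(-250287) = (-50072266056000 - 326683)*(-250287) = -50072266382683*(-250287) = 12532437336122580021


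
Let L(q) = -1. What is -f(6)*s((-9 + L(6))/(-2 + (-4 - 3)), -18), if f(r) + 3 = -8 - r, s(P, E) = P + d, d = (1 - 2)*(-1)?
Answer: 323/9 ≈ 35.889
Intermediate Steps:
d = 1 (d = -1*(-1) = 1)
s(P, E) = 1 + P (s(P, E) = P + 1 = 1 + P)
f(r) = -11 - r (f(r) = -3 + (-8 - r) = -11 - r)
-f(6)*s((-9 + L(6))/(-2 + (-4 - 3)), -18) = -(-11 - 1*6)*(1 + (-9 - 1)/(-2 + (-4 - 3))) = -(-11 - 6)*(1 - 10/(-2 - 7)) = -(-17)*(1 - 10/(-9)) = -(-17)*(1 - 10*(-1/9)) = -(-17)*(1 + 10/9) = -(-17)*19/9 = -1*(-323/9) = 323/9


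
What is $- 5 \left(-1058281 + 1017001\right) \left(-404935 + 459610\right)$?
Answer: $11284920000$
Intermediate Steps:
$- 5 \left(-1058281 + 1017001\right) \left(-404935 + 459610\right) = - 5 \left(\left(-41280\right) 54675\right) = \left(-5\right) \left(-2256984000\right) = 11284920000$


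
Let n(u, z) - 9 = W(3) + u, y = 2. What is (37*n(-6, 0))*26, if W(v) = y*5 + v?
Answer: 15392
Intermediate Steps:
W(v) = 10 + v (W(v) = 2*5 + v = 10 + v)
n(u, z) = 22 + u (n(u, z) = 9 + ((10 + 3) + u) = 9 + (13 + u) = 22 + u)
(37*n(-6, 0))*26 = (37*(22 - 6))*26 = (37*16)*26 = 592*26 = 15392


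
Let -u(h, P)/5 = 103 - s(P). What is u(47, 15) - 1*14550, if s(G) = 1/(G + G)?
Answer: -90389/6 ≈ -15065.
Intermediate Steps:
s(G) = 1/(2*G)
u(h, P) = -515 + 5/(2*P) (u(h, P) = -5*(103 - 1/(2*P)) = -515 + 5/(2*P))
u(47, 15) - 1*14550 = (-515 + (5/2)/15) - 1*14550 = (-515 + (5/2)*(1/15)) - 14550 = (-515 + ⅙) - 14550 = -3089/6 - 14550 = -90389/6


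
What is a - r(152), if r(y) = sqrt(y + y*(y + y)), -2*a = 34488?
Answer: -17244 - 2*sqrt(11590) ≈ -17459.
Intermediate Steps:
a = -17244 (a = -1/2*34488 = -17244)
r(y) = sqrt(y + 2*y**2) (r(y) = sqrt(y + y*(2*y)) = sqrt(y + 2*y**2))
a - r(152) = -17244 - sqrt(152*(1 + 2*152)) = -17244 - sqrt(152*(1 + 304)) = -17244 - sqrt(152*305) = -17244 - sqrt(46360) = -17244 - 2*sqrt(11590)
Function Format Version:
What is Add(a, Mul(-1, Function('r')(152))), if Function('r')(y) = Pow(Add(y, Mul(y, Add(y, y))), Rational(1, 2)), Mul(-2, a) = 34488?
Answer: Add(-17244, Mul(-2, Pow(11590, Rational(1, 2)))) ≈ -17459.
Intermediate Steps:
a = -17244 (a = Mul(Rational(-1, 2), 34488) = -17244)
Function('r')(y) = Pow(Add(y, Mul(2, Pow(y, 2))), Rational(1, 2)) (Function('r')(y) = Pow(Add(y, Mul(y, Mul(2, y))), Rational(1, 2)) = Pow(Add(y, Mul(2, Pow(y, 2))), Rational(1, 2)))
Add(a, Mul(-1, Function('r')(152))) = Add(-17244, Mul(-1, Pow(Mul(152, Add(1, Mul(2, 152))), Rational(1, 2)))) = Add(-17244, Mul(-1, Pow(Mul(152, Add(1, 304)), Rational(1, 2)))) = Add(-17244, Mul(-1, Pow(Mul(152, 305), Rational(1, 2)))) = Add(-17244, Mul(-1, Pow(46360, Rational(1, 2)))) = Add(-17244, Mul(-1, Mul(2, Pow(11590, Rational(1, 2))))) = Add(-17244, Mul(-2, Pow(11590, Rational(1, 2))))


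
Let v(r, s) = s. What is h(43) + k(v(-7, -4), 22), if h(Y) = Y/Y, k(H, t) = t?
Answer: 23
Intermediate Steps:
h(Y) = 1
h(43) + k(v(-7, -4), 22) = 1 + 22 = 23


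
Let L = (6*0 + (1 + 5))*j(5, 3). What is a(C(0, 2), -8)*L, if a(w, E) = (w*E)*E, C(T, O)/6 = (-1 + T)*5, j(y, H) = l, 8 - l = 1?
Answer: -80640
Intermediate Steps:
l = 7 (l = 8 - 1*1 = 8 - 1 = 7)
j(y, H) = 7
C(T, O) = -30 + 30*T (C(T, O) = 6*((-1 + T)*5) = 6*(-5 + 5*T) = -30 + 30*T)
a(w, E) = w*E**2 (a(w, E) = (E*w)*E = w*E**2)
L = 42 (L = (6*0 + (1 + 5))*7 = (0 + 6)*7 = 6*7 = 42)
a(C(0, 2), -8)*L = ((-30 + 30*0)*(-8)**2)*42 = ((-30 + 0)*64)*42 = -30*64*42 = -1920*42 = -80640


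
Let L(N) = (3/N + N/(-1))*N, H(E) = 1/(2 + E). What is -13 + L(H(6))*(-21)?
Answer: -4843/64 ≈ -75.672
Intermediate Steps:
L(N) = N*(-N + 3/N) (L(N) = (3/N + N*(-1))*N = (3/N - N)*N = (-N + 3/N)*N = N*(-N + 3/N))
-13 + L(H(6))*(-21) = -13 + (3 - (1/(2 + 6))²)*(-21) = -13 + (3 - (1/8)²)*(-21) = -13 + (3 - (⅛)²)*(-21) = -13 + (3 - 1*1/64)*(-21) = -13 + (3 - 1/64)*(-21) = -13 + (191/64)*(-21) = -13 - 4011/64 = -4843/64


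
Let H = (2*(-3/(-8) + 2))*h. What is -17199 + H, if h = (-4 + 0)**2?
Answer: -17123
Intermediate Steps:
h = 16 (h = (-4)**2 = 16)
H = 76 (H = (2*(-3/(-8) + 2))*16 = (2*(-3*(-1/8) + 2))*16 = (2*(3/8 + 2))*16 = (2*(19/8))*16 = (19/4)*16 = 76)
-17199 + H = -17199 + 76 = -17123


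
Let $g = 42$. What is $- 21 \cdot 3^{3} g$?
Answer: $-23814$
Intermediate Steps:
$- 21 \cdot 3^{3} g = - 21 \cdot 3^{3} \cdot 42 = \left(-21\right) 27 \cdot 42 = \left(-567\right) 42 = -23814$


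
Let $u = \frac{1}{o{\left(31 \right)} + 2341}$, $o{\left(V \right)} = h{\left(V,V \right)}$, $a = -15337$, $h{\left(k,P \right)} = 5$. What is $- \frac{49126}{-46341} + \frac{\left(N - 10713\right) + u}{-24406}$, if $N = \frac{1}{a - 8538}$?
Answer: $\frac{31653920318143787}{21116023736431500} \approx 1.499$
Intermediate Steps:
$o{\left(V \right)} = 5$
$N = - \frac{1}{23875}$ ($N = \frac{1}{-15337 - 8538} = \frac{1}{-23875} = - \frac{1}{23875} \approx -4.1885 \cdot 10^{-5}$)
$u = \frac{1}{2346}$ ($u = \frac{1}{5 + 2341} = \frac{1}{2346} \approx 0.00042626$)
$- \frac{49126}{-46341} + \frac{\left(N - 10713\right) + u}{-24406} = - \frac{49126}{-46341} + \frac{\left(- \frac{1}{23875} - 10713\right) + \frac{1}{2346}}{-24406} = \left(-49126\right) \left(- \frac{1}{46341}\right) + \left(- \frac{255772876}{23875} + \frac{1}{2346}\right) \left(- \frac{1}{24406}\right) = \frac{49126}{46341} - - \frac{600043143221}{1366998364500} = \frac{49126}{46341} + \frac{600043143221}{1366998364500} = \frac{31653920318143787}{21116023736431500}$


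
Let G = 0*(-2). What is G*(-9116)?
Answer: 0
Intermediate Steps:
G = 0
G*(-9116) = 0*(-9116) = 0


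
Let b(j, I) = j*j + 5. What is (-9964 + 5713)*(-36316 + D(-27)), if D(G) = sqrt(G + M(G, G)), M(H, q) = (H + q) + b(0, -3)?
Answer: 154379316 - 8502*I*sqrt(19) ≈ 1.5438e+8 - 37059.0*I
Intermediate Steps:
b(j, I) = 5 + j**2 (b(j, I) = j**2 + 5 = 5 + j**2)
M(H, q) = 5 + H + q (M(H, q) = (H + q) + (5 + 0**2) = (H + q) + (5 + 0) = (H + q) + 5 = 5 + H + q)
D(G) = sqrt(5 + 3*G) (D(G) = sqrt(G + (5 + G + G)) = sqrt(G + (5 + 2*G)) = sqrt(5 + 3*G))
(-9964 + 5713)*(-36316 + D(-27)) = (-9964 + 5713)*(-36316 + sqrt(5 + 3*(-27))) = -4251*(-36316 + sqrt(5 - 81)) = -4251*(-36316 + sqrt(-76)) = -4251*(-36316 + 2*I*sqrt(19)) = 154379316 - 8502*I*sqrt(19)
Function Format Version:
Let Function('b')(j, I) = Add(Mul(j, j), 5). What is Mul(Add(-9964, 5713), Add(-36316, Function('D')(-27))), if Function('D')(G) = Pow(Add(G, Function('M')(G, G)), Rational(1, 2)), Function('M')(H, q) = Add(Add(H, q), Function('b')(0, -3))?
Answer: Add(154379316, Mul(-8502, I, Pow(19, Rational(1, 2)))) ≈ Add(1.5438e+8, Mul(-37059., I))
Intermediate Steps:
Function('b')(j, I) = Add(5, Pow(j, 2)) (Function('b')(j, I) = Add(Pow(j, 2), 5) = Add(5, Pow(j, 2)))
Function('M')(H, q) = Add(5, H, q) (Function('M')(H, q) = Add(Add(H, q), Add(5, Pow(0, 2))) = Add(Add(H, q), Add(5, 0)) = Add(Add(H, q), 5) = Add(5, H, q))
Function('D')(G) = Pow(Add(5, Mul(3, G)), Rational(1, 2)) (Function('D')(G) = Pow(Add(G, Add(5, G, G)), Rational(1, 2)) = Pow(Add(G, Add(5, Mul(2, G))), Rational(1, 2)) = Pow(Add(5, Mul(3, G)), Rational(1, 2)))
Mul(Add(-9964, 5713), Add(-36316, Function('D')(-27))) = Mul(Add(-9964, 5713), Add(-36316, Pow(Add(5, Mul(3, -27)), Rational(1, 2)))) = Mul(-4251, Add(-36316, Pow(Add(5, -81), Rational(1, 2)))) = Mul(-4251, Add(-36316, Pow(-76, Rational(1, 2)))) = Mul(-4251, Add(-36316, Mul(2, I, Pow(19, Rational(1, 2))))) = Add(154379316, Mul(-8502, I, Pow(19, Rational(1, 2))))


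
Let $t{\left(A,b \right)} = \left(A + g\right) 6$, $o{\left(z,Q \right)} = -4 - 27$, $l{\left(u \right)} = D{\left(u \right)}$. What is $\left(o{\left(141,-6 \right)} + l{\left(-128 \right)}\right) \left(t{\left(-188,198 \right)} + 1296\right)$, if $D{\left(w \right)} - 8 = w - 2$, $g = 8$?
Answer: $-33048$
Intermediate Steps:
$D{\left(w \right)} = 6 + w$ ($D{\left(w \right)} = 8 + \left(w - 2\right) = 8 + \left(-2 + w\right) = 6 + w$)
$l{\left(u \right)} = 6 + u$
$o{\left(z,Q \right)} = -31$ ($o{\left(z,Q \right)} = -4 - 27 = -31$)
$t{\left(A,b \right)} = 48 + 6 A$ ($t{\left(A,b \right)} = \left(A + 8\right) 6 = \left(8 + A\right) 6 = 48 + 6 A$)
$\left(o{\left(141,-6 \right)} + l{\left(-128 \right)}\right) \left(t{\left(-188,198 \right)} + 1296\right) = \left(-31 + \left(6 - 128\right)\right) \left(\left(48 + 6 \left(-188\right)\right) + 1296\right) = \left(-31 - 122\right) \left(\left(48 - 1128\right) + 1296\right) = - 153 \left(-1080 + 1296\right) = \left(-153\right) 216 = -33048$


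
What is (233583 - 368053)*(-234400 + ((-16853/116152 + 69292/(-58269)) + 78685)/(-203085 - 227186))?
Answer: 45894399144537997045948165/1456050163170324 ≈ 3.1520e+10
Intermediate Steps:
(233583 - 368053)*(-234400 + ((-16853/116152 + 69292/(-58269)) + 78685)/(-203085 - 227186)) = -134470*(-234400 + ((-16853*1/116152 + 69292*(-1/58269)) + 78685)/(-430271)) = -134470*(-234400 + ((-16853/116152 - 69292/58269) + 78685)*(-1/430271)) = -134470*(-234400 + (-9030411841/6768060888 + 78685)*(-1/430271)) = -134470*(-234400 + (532535840560439/6768060888)*(-1/430271)) = -134470*(-234400 - 532535840560439/2912100326340648) = -134470*(-682596849030088451639/2912100326340648) = 45894399144537997045948165/1456050163170324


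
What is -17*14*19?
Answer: -4522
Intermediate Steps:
-17*14*19 = -238*19 = -4522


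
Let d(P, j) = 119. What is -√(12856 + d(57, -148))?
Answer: -5*√519 ≈ -113.91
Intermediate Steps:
-√(12856 + d(57, -148)) = -√(12856 + 119) = -√12975 = -5*√519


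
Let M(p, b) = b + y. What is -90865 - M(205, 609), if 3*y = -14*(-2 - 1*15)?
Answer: -274660/3 ≈ -91553.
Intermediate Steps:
y = 238/3 (y = (-14*(-2 - 1*15))/3 = (-14*(-2 - 15))/3 = (-14*(-17))/3 = (⅓)*238 = 238/3 ≈ 79.333)
M(p, b) = 238/3 + b (M(p, b) = b + 238/3 = 238/3 + b)
-90865 - M(205, 609) = -90865 - (238/3 + 609) = -90865 - 1*2065/3 = -90865 - 2065/3 = -274660/3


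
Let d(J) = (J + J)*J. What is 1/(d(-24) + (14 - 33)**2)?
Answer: 1/1513 ≈ 0.00066094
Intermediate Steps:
d(J) = 2*J**2 (d(J) = (2*J)*J = 2*J**2)
1/(d(-24) + (14 - 33)**2) = 1/(2*(-24)**2 + (14 - 33)**2) = 1/(2*576 + (-19)**2) = 1/(1152 + 361) = 1/1513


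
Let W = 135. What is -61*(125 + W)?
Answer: -15860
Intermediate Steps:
-61*(125 + W) = -61*(125 + 135) = -61*260 = -15860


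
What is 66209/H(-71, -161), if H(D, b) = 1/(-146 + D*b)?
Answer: 747168565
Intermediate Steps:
66209/H(-71, -161) = 66209/(1/(-146 - 71*(-161))) = 66209/(1/(-146 + 11431)) = 66209/(1/11285) = 66209*11285 = 747168565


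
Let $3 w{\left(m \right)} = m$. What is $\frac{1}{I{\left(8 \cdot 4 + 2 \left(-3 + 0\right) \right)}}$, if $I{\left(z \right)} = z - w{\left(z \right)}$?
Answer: $\frac{3}{52} \approx 0.057692$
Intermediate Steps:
$w{\left(m \right)} = \frac{m}{3}$
$I{\left(z \right)} = \frac{2 z}{3}$ ($I{\left(z \right)} = z - \frac{z}{3} = \frac{2 z}{3}$)
$\frac{1}{I{\left(8 \cdot 4 + 2 \left(-3 + 0\right) \right)}} = \frac{1}{\frac{2}{3} \left(8 \cdot 4 + 2 \left(-3 + 0\right)\right)} = \frac{1}{\frac{2}{3} \left(32 + 2 \left(-3\right)\right)} = \frac{1}{\frac{2}{3} \left(32 - 6\right)} = \frac{1}{\frac{2}{3} \cdot 26} = \frac{1}{\frac{52}{3}} = \frac{3}{52}$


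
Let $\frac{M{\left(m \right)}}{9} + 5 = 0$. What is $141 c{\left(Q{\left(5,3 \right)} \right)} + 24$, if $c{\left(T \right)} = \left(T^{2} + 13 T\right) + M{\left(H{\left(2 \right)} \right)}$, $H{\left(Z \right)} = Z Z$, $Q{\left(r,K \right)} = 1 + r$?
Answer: $9753$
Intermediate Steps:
$H{\left(Z \right)} = Z^{2}$
$M{\left(m \right)} = -45$ ($M{\left(m \right)} = -45 + 9 \cdot 0 = -45 + 0 = -45$)
$c{\left(T \right)} = -45 + T^{2} + 13 T$ ($c{\left(T \right)} = \left(T^{2} + 13 T\right) - 45 = -45 + T^{2} + 13 T$)
$141 c{\left(Q{\left(5,3 \right)} \right)} + 24 = 141 \left(-45 + \left(1 + 5\right)^{2} + 13 \left(1 + 5\right)\right) + 24 = 141 \left(-45 + 6^{2} + 13 \cdot 6\right) + 24 = 141 \left(-45 + 36 + 78\right) + 24 = 141 \cdot 69 + 24 = 9729 + 24 = 9753$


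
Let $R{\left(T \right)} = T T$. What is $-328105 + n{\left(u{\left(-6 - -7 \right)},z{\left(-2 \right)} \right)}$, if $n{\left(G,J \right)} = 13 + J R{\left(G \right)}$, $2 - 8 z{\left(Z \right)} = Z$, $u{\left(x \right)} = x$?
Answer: $- \frac{656183}{2} \approx -3.2809 \cdot 10^{5}$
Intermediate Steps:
$R{\left(T \right)} = T^{2}$
$z{\left(Z \right)} = \frac{1}{4} - \frac{Z}{8}$
$n{\left(G,J \right)} = 13 + J G^{2}$
$-328105 + n{\left(u{\left(-6 - -7 \right)},z{\left(-2 \right)} \right)} = -328105 + \left(13 + \left(\frac{1}{4} - - \frac{1}{4}\right) \left(-6 - -7\right)^{2}\right) = -328105 + \left(13 + \left(\frac{1}{4} + \frac{1}{4}\right) \left(-6 + 7\right)^{2}\right) = -328105 + \left(13 + \frac{1^{2}}{2}\right) = -328105 + \left(13 + \frac{1}{2} \cdot 1\right) = -328105 + \left(13 + \frac{1}{2}\right) = -328105 + \frac{27}{2} = - \frac{656183}{2}$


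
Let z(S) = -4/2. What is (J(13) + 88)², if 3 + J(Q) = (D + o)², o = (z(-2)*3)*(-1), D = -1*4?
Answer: 7921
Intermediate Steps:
z(S) = -2 (z(S) = -4*½ = -2)
D = -4
o = 6 (o = -2*3*(-1) = -6*(-1) = 6)
J(Q) = 1 (J(Q) = -3 + (-4 + 6)² = -3 + 2² = -3 + 4 = 1)
(J(13) + 88)² = (1 + 88)² = 89² = 7921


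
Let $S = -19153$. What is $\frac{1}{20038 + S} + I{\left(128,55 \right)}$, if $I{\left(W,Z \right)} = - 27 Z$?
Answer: $- \frac{1314224}{885} \approx -1485.0$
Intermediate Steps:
$\frac{1}{20038 + S} + I{\left(128,55 \right)} = \frac{1}{20038 - 19153} - 1485 = \frac{1}{885} - 1485 = - \frac{1314224}{885}$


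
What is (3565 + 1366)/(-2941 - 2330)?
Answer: -4931/5271 ≈ -0.93550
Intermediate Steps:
(3565 + 1366)/(-2941 - 2330) = 4931/(-5271) = 4931*(-1/5271) = -4931/5271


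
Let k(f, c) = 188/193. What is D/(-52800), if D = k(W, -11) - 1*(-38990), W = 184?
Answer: -3762629/5095200 ≈ -0.73847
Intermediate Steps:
k(f, c) = 188/193 (k(f, c) = 188*(1/193) = 188/193)
D = 7525258/193 (D = 188/193 - 1*(-38990) = 188/193 + 38990 = 7525258/193 ≈ 38991.)
D/(-52800) = (7525258/193)/(-52800) = (7525258/193)*(-1/52800) = -3762629/5095200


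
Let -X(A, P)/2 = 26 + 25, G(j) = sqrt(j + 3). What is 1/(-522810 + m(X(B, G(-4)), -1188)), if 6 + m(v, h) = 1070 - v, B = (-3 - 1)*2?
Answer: -1/521644 ≈ -1.9170e-6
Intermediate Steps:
G(j) = sqrt(3 + j)
B = -8 (B = -4*2 = -8)
X(A, P) = -102 (X(A, P) = -2*(26 + 25) = -2*51 = -102)
m(v, h) = 1064 - v (m(v, h) = -6 + (1070 - v) = 1064 - v)
1/(-522810 + m(X(B, G(-4)), -1188)) = 1/(-522810 + (1064 - 1*(-102))) = 1/(-522810 + (1064 + 102)) = 1/(-522810 + 1166) = 1/(-521644) = -1/521644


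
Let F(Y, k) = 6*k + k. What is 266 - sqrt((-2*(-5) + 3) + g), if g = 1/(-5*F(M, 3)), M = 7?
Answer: 266 - 2*sqrt(35805)/105 ≈ 262.40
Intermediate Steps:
F(Y, k) = 7*k
g = -1/105 (g = 1/(-35*3) = 1/(-5*21) = 1/(-105) = -1/105 ≈ -0.0095238)
266 - sqrt((-2*(-5) + 3) + g) = 266 - sqrt((-2*(-5) + 3) - 1/105) = 266 - sqrt((10 + 3) - 1/105) = 266 - sqrt(13 - 1/105) = 266 - sqrt(1364/105) = 266 - 2*sqrt(35805)/105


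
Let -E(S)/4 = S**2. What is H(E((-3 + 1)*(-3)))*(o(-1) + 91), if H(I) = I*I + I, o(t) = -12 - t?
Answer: 1647360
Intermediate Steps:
E(S) = -4*S**2
H(I) = I + I**2 (H(I) = I**2 + I = I + I**2)
H(E((-3 + 1)*(-3)))*(o(-1) + 91) = ((-4*9*(-3 + 1)**2)*(1 - 4*9*(-3 + 1)**2))*((-12 - 1*(-1)) + 91) = ((-4*(-2*(-3))**2)*(1 - 4*(-2*(-3))**2))*((-12 + 1) + 91) = ((-4*6**2)*(1 - 4*6**2))*(-11 + 91) = ((-4*36)*(1 - 4*36))*80 = -144*(1 - 144)*80 = -144*(-143)*80 = 20592*80 = 1647360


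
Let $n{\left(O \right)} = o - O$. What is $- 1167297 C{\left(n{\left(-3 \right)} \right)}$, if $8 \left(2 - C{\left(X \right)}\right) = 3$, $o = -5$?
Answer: $- \frac{15174861}{8} \approx -1.8969 \cdot 10^{6}$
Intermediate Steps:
$n{\left(O \right)} = -5 - O$
$C{\left(X \right)} = \frac{13}{8}$ ($C{\left(X \right)} = 2 - \frac{3}{8} = \frac{13}{8}$)
$- 1167297 C{\left(n{\left(-3 \right)} \right)} = \left(-1167297\right) \frac{13}{8} = - \frac{15174861}{8}$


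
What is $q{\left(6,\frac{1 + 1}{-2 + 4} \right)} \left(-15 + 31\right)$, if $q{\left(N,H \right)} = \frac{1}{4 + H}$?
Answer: $\frac{16}{5} \approx 3.2$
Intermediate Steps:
$q{\left(6,\frac{1 + 1}{-2 + 4} \right)} \left(-15 + 31\right) = \frac{-15 + 31}{4 + \frac{1 + 1}{-2 + 4}} = \frac{1}{4 + \frac{2}{2}} \cdot 16 = \frac{1}{4 + 2 \cdot \frac{1}{2}} \cdot 16 = \frac{1}{4 + 1} \cdot 16 = \frac{1}{5} \cdot 16 = \frac{16}{5}$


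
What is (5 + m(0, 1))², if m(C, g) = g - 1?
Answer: 25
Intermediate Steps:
m(C, g) = -1 + g
(5 + m(0, 1))² = (5 + (-1 + 1))² = (5 + 0)² = 5² = 25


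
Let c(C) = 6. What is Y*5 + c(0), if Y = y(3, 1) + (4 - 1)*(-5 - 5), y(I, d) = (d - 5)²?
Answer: -64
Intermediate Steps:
y(I, d) = (-5 + d)²
Y = -14 (Y = (-5 + 1)² + (4 - 1)*(-5 - 5) = (-4)² + 3*(-10) = 16 - 30 = -14)
Y*5 + c(0) = -14*5 + 6 = -70 + 6 = -64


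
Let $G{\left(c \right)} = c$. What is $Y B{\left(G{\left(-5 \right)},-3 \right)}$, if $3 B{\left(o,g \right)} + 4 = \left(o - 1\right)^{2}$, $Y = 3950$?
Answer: $\frac{126400}{3} \approx 42133.0$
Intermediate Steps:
$B{\left(o,g \right)} = - \frac{4}{3} + \frac{\left(-1 + o\right)^{2}}{3}$ ($B{\left(o,g \right)} = - \frac{4}{3} + \frac{\left(o - 1\right)^{2}}{3} = - \frac{4}{3} + \frac{\left(-1 + o\right)^{2}}{3}$)
$Y B{\left(G{\left(-5 \right)},-3 \right)} = 3950 \left(- \frac{4}{3} + \frac{\left(-1 - 5\right)^{2}}{3}\right) = 3950 \left(- \frac{4}{3} + \frac{\left(-6\right)^{2}}{3}\right) = 3950 \left(- \frac{4}{3} + \frac{1}{3} \cdot 36\right) = 3950 \left(- \frac{4}{3} + 12\right) = 3950 \cdot \frac{32}{3} = \frac{126400}{3}$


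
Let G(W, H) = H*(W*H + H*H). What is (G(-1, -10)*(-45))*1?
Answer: 49500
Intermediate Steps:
G(W, H) = H*(H² + H*W) (G(W, H) = H*(H*W + H²) = H*(H² + H*W))
(G(-1, -10)*(-45))*1 = (((-10)²*(-10 - 1))*(-45))*1 = ((100*(-11))*(-45))*1 = -1100*(-45)*1 = 49500*1 = 49500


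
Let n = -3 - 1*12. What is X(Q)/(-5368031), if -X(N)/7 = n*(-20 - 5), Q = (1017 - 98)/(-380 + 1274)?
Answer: 2625/5368031 ≈ 0.00048901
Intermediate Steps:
n = -15 (n = -3 - 12 = -15)
Q = 919/894 ≈ 1.0280
X(N) = -2625 (X(N) = -(-105)*(-20 - 5) = -(-105)*(-25) = -7*375 = -2625)
X(Q)/(-5368031) = -2625/(-5368031) = -2625*(-1/5368031) = 2625/5368031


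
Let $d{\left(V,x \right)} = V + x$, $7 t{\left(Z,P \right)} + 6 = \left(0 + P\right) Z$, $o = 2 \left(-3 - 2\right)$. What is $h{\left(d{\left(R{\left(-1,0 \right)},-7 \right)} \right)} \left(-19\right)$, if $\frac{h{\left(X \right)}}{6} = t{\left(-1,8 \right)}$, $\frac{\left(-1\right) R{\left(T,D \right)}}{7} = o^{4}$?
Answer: $228$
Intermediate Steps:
$o = -10$ ($o = 2 \left(-5\right) = -10$)
$t{\left(Z,P \right)} = - \frac{6}{7} + \frac{P Z}{7}$ ($t{\left(Z,P \right)} = - \frac{6}{7} + \frac{\left(0 + P\right) Z}{7} = - \frac{6}{7} + \frac{P Z}{7}$)
$R{\left(T,D \right)} = -70000$ ($R{\left(T,D \right)} = - 7 \left(-10\right)^{4} = \left(-7\right) 10000 = -70000$)
$h{\left(X \right)} = -12$ ($h{\left(X \right)} = 6 \left(- \frac{6}{7} + \frac{1}{7} \cdot 8 \left(-1\right)\right) = 6 \left(- \frac{6}{7} - \frac{8}{7}\right) = 6 \left(-2\right) = -12$)
$h{\left(d{\left(R{\left(-1,0 \right)},-7 \right)} \right)} \left(-19\right) = \left(-12\right) \left(-19\right) = 228$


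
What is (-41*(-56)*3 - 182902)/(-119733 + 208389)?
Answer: -88007/44328 ≈ -1.9854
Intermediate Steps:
(-41*(-56)*3 - 182902)/(-119733 + 208389) = (2296*3 - 182902)/88656 = (6888 - 182902)*(1/88656) = -176014*1/88656 = -88007/44328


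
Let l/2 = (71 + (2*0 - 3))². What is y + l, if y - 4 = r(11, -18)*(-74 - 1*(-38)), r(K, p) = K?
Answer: 8856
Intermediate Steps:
y = -392 (y = 4 + 11*(-74 - 1*(-38)) = 4 + 11*(-74 + 38) = 4 + 11*(-36) = 4 - 396 = -392)
l = 9248 (l = 2*(71 + (2*0 - 3))² = 2*(71 + (0 - 3))² = 2*(71 - 3)² = 2*68² = 2*4624 = 9248)
y + l = -392 + 9248 = 8856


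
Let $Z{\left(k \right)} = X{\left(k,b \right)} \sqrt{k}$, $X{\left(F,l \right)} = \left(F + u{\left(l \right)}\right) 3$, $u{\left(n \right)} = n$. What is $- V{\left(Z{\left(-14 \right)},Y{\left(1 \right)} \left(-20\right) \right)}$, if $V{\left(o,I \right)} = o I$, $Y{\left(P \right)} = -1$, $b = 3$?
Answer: $660 i \sqrt{14} \approx 2469.5 i$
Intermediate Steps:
$X{\left(F,l \right)} = 3 F + 3 l$ ($X{\left(F,l \right)} = \left(F + l\right) 3 = 3 F + 3 l$)
$Z{\left(k \right)} = \sqrt{k} \left(9 + 3 k\right)$ ($Z{\left(k \right)} = \left(3 k + 3 \cdot 3\right) \sqrt{k} = \left(3 k + 9\right) \sqrt{k} = \left(9 + 3 k\right) \sqrt{k} = \sqrt{k} \left(9 + 3 k\right)$)
$V{\left(o,I \right)} = I o$
$- V{\left(Z{\left(-14 \right)},Y{\left(1 \right)} \left(-20\right) \right)} = - \left(-1\right) \left(-20\right) 3 \sqrt{-14} \left(3 - 14\right) = - 20 \cdot 3 i \sqrt{14} \left(-11\right) = - 20 \left(- 33 i \sqrt{14}\right) = - \left(-660\right) i \sqrt{14} = 660 i \sqrt{14}$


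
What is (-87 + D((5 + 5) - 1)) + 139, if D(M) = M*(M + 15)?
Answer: 268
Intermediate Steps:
D(M) = M*(15 + M)
(-87 + D((5 + 5) - 1)) + 139 = (-87 + ((5 + 5) - 1)*(15 + ((5 + 5) - 1))) + 139 = (-87 + (10 - 1)*(15 + (10 - 1))) + 139 = (-87 + 9*(15 + 9)) + 139 = (-87 + 9*24) + 139 = (-87 + 216) + 139 = 129 + 139 = 268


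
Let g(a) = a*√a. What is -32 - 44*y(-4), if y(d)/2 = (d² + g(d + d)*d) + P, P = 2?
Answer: -1616 - 5632*I*√2 ≈ -1616.0 - 7964.9*I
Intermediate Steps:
g(a) = a^(3/2)
y(d) = 4 + 2*d² + 4*√2*d^(5/2) (y(d) = 2*((d² + (d + d)^(3/2)*d) + 2) = 2*((d² + (2*d)^(3/2)*d) + 2) = 2*((d² + (2*√2*d^(3/2))*d) + 2) = 2*((d² + 2*√2*d^(5/2)) + 2) = 2*(2 + d² + 2*√2*d^(5/2)) = 4 + 2*d² + 4*√2*d^(5/2))
-32 - 44*y(-4) = -32 - 44*(4 + 2*(-4)² + 4*√2*(-4)^(5/2)) = -32 - 44*(4 + 2*16 + 4*√2*(32*I)) = -32 - 44*(4 + 32 + 128*I*√2) = -32 - 44*(36 + 128*I*√2) = -32 + (-1584 - 5632*I*√2) = -1616 - 5632*I*√2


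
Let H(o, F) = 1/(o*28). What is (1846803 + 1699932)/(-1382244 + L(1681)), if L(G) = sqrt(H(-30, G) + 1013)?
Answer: -4118060665605600/1604902718599321 - 7093470*sqrt(178692990)/1604902718599321 ≈ -2.5660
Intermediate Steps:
H(o, F) = 1/(28*o) (H(o, F) = (1/28)/o = 1/(28*o))
L(G) = sqrt(178692990)/420 (L(G) = sqrt((1/28)/(-30) + 1013) = sqrt((1/28)*(-1/30) + 1013) = sqrt(-1/840 + 1013) = sqrt(850919/840) = sqrt(178692990)/420)
(1846803 + 1699932)/(-1382244 + L(1681)) = (1846803 + 1699932)/(-1382244 + sqrt(178692990)/420) = 3546735/(-1382244 + sqrt(178692990)/420)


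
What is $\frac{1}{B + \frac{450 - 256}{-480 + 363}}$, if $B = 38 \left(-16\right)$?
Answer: $- \frac{117}{71330} \approx -0.0016403$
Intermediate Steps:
$B = -608$
$\frac{1}{B + \frac{450 - 256}{-480 + 363}} = \frac{1}{-608 + \frac{450 - 256}{-480 + 363}} = \frac{1}{-608 + \frac{194}{-117}} = \frac{1}{-608 + 194 \left(- \frac{1}{117}\right)} = \frac{1}{-608 - \frac{194}{117}} = \frac{1}{- \frac{71330}{117}} = - \frac{117}{71330}$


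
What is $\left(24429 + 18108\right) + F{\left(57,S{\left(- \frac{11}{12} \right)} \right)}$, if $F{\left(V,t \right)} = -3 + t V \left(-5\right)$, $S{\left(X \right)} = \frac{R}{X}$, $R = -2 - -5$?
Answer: $\frac{478134}{11} \approx 43467.0$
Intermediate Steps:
$R = 3$ ($R = -2 + 5 = 3$)
$S{\left(X \right)} = \frac{3}{X}$
$F{\left(V,t \right)} = -3 - 5 V t$ ($F{\left(V,t \right)} = -3 + V t \left(-5\right) = -3 - 5 V t$)
$\left(24429 + 18108\right) + F{\left(57,S{\left(- \frac{11}{12} \right)} \right)} = \left(24429 + 18108\right) - \left(3 + 285 \frac{3}{\left(-11\right) \frac{1}{12}}\right) = 42537 - \left(3 + 285 \frac{3}{\left(-11\right) \frac{1}{12}}\right) = 42537 - \left(3 + 285 \frac{3}{- \frac{11}{12}}\right) = 42537 - \left(3 + 285 \cdot 3 \left(- \frac{12}{11}\right)\right) = 42537 - \left(3 + 285 \left(- \frac{36}{11}\right)\right) = 42537 + \left(-3 + \frac{10260}{11}\right) = 42537 + \frac{10227}{11} = \frac{478134}{11}$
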